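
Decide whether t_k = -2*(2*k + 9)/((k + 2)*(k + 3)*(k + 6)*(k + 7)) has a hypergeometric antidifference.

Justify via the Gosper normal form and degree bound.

Yes. s_k = k*(-k - 8)/(6*(k**2 + 8*k + 12)).

Step 1: r(k) = (k + 2)*(k + 6)*(2*k + 11)/((k + 4)*(k + 8)*(2*k + 9)).
A = k + 2, B = k + 8, C = k**3 + 27*k**2/2 + 121*k/2 + 90.
Set up (k + 2)·f(k+1) − (k + 7)·f(k) − (k**3 + 27*k**2/2 + 121*k/2 + 90) = 0.
Degrees (1,1,3) ⇒ d ≤ 5.
Solve for f: f(k) = k*(k + 3)*(k + 4)*(k + 5)*(k + 8)/24 (degree 5 ≤ 5).
So s_k = (B(k−1)f/C)·t_k = (k*(k + 3)*(k + 7)*(k + 8)/(12*(2*k + 9)))·t_k = k*(-k - 8)/(6*(k**2 + 8*k + 12)).
s_(k+1) − s_k = 2*(-2*k - 9)/(k**4 + 18*k**3 + 113*k**2 + 288*k + 252) = t_k.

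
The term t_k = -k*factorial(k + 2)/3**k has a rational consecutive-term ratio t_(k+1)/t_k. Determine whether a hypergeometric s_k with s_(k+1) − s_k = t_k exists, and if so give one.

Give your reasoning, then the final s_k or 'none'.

Ratio r(k) = (k + 1)*(k + 3)/(3*k).
Gosper form: A/B · C(k+1)/C(k) with A=k/3 + 1, B=1, C=k.
Key eq: (k/3 + 1)·f(k+1) = (1)·f(k) + (k).
d = 0 from the (1,0,1) case.
Solve for f: f(k) = 3 (degree 0 ≤ 0).
Get s_k = R·t_k = -3**(1 - k)*factorial(k + 2) with R(k) = B(k−1)f(k)/C(k) = 3/k.
Check: Δs_k = -k*factorial(k + 2)/3**k. ✓

s_k = -3**(1 - k)*factorial(k + 2)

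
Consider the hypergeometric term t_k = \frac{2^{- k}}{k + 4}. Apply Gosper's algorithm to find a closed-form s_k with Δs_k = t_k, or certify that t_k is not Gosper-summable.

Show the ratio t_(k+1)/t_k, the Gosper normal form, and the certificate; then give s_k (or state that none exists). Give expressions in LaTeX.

none — t_k is not Gosper-summable

Ratio r(k) = (k + 4)/(2*(k + 5)).
Take A(k)=k/2 + 2, B(k)=k + 5, C(k)=1.
Key eq: (k/2 + 2)·f(k+1) = (k + 4)·f(k) + (1).
From deg A=1, deg B=1, deg C=0: d=-1.
deg f ≤ -1 is impossible — no certificate.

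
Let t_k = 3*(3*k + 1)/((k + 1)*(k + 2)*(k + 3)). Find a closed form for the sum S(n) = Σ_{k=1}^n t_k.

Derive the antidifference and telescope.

S(n) = n*(5*n + 7)/(2*(n**2 + 5*n + 6))

Compute t_(k+1)/t_k: get (k + 1)*(3*k + 4)/((k + 4)*(3*k + 1)).
A = k + 1, B = k + 4, C = k + 1/3.
Solve (k + 1)·f(k+1) − (k + 3)·f(k) = k + 1/3.
Degrees (1,1,1) ⇒ d ≤ 2.
Coefficient equations give f(k) = k**2/3.
R(k) = B(k−1)·f(k)/C(k) = k**2*(k + 3)/(3*k + 1); s_k = R·t_k = 3*k**2/((k + 1)*(k + 2)).
s_(k+1) − s_k = 3*(3*k + 1)/(k**3 + 6*k**2 + 11*k + 6) = t_k.
s_(n+1) = 3*(n**2 + 2*n + 1)/(n**2 + 5*n + 6) and s_(1) = 1/2, so S(n) = n*(5*n + 7)/(2*(n**2 + 5*n + 6)).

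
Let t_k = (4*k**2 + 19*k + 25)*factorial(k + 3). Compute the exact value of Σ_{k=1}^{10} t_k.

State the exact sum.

Ratio r(k) = (k + 4)*(19*k + 4*(k + 1)**2 + 44)/(4*k**2 + 19*k + 25).
Gosper form: A/B · C(k+1)/C(k) with A=k + 4, B=1, C=k**2 + 19*k/4 + 25/4.
f must satisfy (k + 4)·f(k+1) − (1)·f(k) = k**2 + 19*k/4 + 25/4.
d = 1 from the (1,0,2) case.
Coefficient equations give f(k) = (4*k + 3)/4.
R(k) = B(k−1)·f(k)/C(k) = (4*k + 3)/(4*k**2 + 19*k + 25); s_k = R·t_k = (4*k + 3)*factorial(k + 3).
Δs = (4*k**2 + 19*k + 25)*factorial(k + 3), as required.
Σ_(k=1)^(10) t_k = s_(11) − s_(1) = 4097379686400 − (168) = 4097379686232.

Σ = 4097379686232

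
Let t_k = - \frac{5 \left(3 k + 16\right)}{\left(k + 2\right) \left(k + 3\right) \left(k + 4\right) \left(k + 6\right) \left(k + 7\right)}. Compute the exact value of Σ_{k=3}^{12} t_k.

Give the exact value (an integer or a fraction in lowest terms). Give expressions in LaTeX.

Σ = -143/8208

t_(k+1)/t_k = (k + 2)*(k + 6)*(3*k + 19)/((k + 5)*(k + 8)*(3*k + 16)).
Factor: A=k + 2; B=k + 8; C=k**2 + 31*k/3 + 80/3.
f must satisfy (k + 2)·f(k+1) − (k + 7)·f(k) = k**2 + 31*k/3 + 80/3.
Degrees (1,1,2) ⇒ d ≤ 5.
Solve for f: f(k) = k*(k + 4)*(k + 5)*(k**2 + 11*k + 36)/108 (degree 5 ≤ 5).
Then R = B(k−1)f/C = k*(k + 4)*(k + 7)*(k**2 + 11*k + 36)/(36*(3*k + 16)), so s_k = R(k)·t_k = 5*k*(-k**2 - 11*k - 36)/(36*(k**3 + 11*k**2 + 36*k + 36)).
s_(k+1) − s_k = 5*(-3*k - 16)/(k**5 + 22*k**4 + 185*k**3 + 740*k**2 + 1404*k + 1008) = t_k.
Evaluate s at k=13 and k=3: -377/2736 and -13/108; difference -143/8208.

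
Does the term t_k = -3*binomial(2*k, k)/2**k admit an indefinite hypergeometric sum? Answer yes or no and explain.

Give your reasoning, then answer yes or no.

No. Not Gosper-summable.

Step 1: r(k) = (2*k + 1)/(k + 1).
Gosper form: A/B · C(k+1)/C(k) with A=2*k + 1, B=k + 1, C=1.
Set up (2*k + 1)·f(k+1) − (k)·f(k) − (1) = 0.
deg f ≤ -1 (via 1,1,0).
d = -1 < 0 ⇒ no nonzero polynomial f; not summable.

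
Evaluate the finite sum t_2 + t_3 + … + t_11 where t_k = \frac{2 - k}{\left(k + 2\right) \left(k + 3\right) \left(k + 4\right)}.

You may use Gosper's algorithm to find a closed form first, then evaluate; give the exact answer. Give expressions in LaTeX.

Σ = -3/70

Ratio r(k) = (k - 1)*(k + 2)/((k - 2)*(k + 5)).
Normal form (A,B,C) = (k + 2, k + 5, k - 2).
f must satisfy (k + 2)·f(k+1) − (k + 4)·f(k) = k - 2.
Bound: deg f ≤ 2.
Match coefficients ⇒ f(k) = -k.
Get s_k = R·t_k = k/((k + 2)*(k + 3)) with R(k) = B(k−1)f(k)/C(k) = -k*(k + 4)/(k - 2).
s_(k+1) − s_k = (2 - k)/(k**3 + 9*k**2 + 26*k + 24) = t_k.
Evaluate s at k=12 and k=2: 2/35 and 1/10; difference -3/70.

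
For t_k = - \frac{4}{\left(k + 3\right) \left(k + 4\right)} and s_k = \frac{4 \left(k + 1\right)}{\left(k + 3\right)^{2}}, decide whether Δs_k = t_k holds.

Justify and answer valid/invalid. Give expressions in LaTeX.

s_(k+1) = 4*(k + 2)/(k + 4)**2
s_(k+1) − s_k = 4*(-k**2 - 3*k + 2)/(k**4 + 14*k**3 + 73*k**2 + 168*k + 144)
(s_(k+1) − s_k) − t_k = 8*(2*k + 7)/(k**4 + 14*k**3 + 73*k**2 + 168*k + 144)

Invalid: residual \frac{8 \left(2 k + 7\right)}{k^{4} + 14 k^{3} + 73 k^{2} + 168 k + 144} ≠ 0.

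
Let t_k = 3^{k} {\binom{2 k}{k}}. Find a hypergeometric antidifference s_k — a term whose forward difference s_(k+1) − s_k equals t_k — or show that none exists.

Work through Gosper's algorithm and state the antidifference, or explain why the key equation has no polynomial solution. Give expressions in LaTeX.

Compute t_(k+1)/t_k: get 6*(2*k + 1)/(k + 1).
Factor: A=12*k + 6; B=k + 1; C=1.
f must satisfy (12*k + 6)·f(k+1) − (k)·f(k) = 1.
Degrees (1,1,0) ⇒ d ≤ -1.
Negative degree bound (-1): no f exists, t_k not Gosper-summable.

no hypergeometric antidifference exists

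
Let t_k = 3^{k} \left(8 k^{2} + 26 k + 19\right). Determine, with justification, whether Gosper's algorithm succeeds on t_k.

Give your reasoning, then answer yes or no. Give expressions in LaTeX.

Yes. s_k = 3^{k} \left(4 k^{2} + k + 2\right).

t_(k+1)/t_k = 3*(8*k**2 + 42*k + 53)/(8*k**2 + 26*k + 19).
A = 3, B = 1, C = k**2 + 13*k/4 + 19/8.
f must satisfy (3)·f(k+1) − (1)·f(k) = k**2 + 13*k/4 + 19/8.
From deg A=0, deg B=0, deg C=2: d=2.
Match coefficients ⇒ f(k) = (4*k**2 + k + 2)/8.
Then R = B(k−1)f/C = (4*k**2 + k + 2)/(8*k**2 + 26*k + 19), so s_k = R(k)·t_k = 3**k*(4*k**2 + k + 2).
Verify: 3**k*(8*k**2 + 26*k + 19) matches t_k.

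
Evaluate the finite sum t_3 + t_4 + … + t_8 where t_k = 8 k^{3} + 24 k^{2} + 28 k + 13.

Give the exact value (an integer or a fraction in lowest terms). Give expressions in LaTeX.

Σ = 16074

Ratio r(k) = (8*k**3 + 48*k**2 + 100*k + 73)/(8*k**3 + 24*k**2 + 28*k + 13).
So A=1 and B=1, with C=k**3 + 3*k**2 + 7*k/2 + 13/8.
Key eq: (1)·f(k+1) = (1)·f(k) + (k**3 + 3*k**2 + 7*k/2 + 13/8).
From deg A=0, deg B=0, deg C=3: d=4.
Match coefficients ⇒ f(k) = k*(2*k**3 + 4*k**2 + 4*k + 3)/8.
Get s_k = R·t_k = k*(2*k**3 + 4*k**2 + 4*k + 3) with R(k) = B(k−1)f(k)/C(k) = k*(2*k**3 + 4*k**2 + 4*k + 3)/(8*k**3 + 24*k**2 + 28*k + 13).
Check: Δs_k = 8*k**3 + 24*k**2 + 28*k + 13. ✓
Telescoping: Σ = s_(9) − s_(3) = 16389 − (315) = 16074.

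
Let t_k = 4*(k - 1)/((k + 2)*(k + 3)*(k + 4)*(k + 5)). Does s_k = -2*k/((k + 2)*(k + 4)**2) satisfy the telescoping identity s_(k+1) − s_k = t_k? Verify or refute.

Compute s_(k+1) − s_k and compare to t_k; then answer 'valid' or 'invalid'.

s_(k+1) = 2*(-k - 1)/((k + 3)*(k + 5)**2)
s_(k+1) − s_k = 2*k/((k + 2)*(k + 4)**2) - 2*(k + 1)/((k + 3)*(k + 5)**2)
(s_(k+1) − s_k) − t_k = 2*(-3*k**2 - 11*k + 8)/(k**6 + 23*k**5 + 217*k**4 + 1073*k**3 + 2926*k**2 + 4160*k + 2400)

Invalid: residual 2*(-3*k**2 - 11*k + 8)/(k**6 + 23*k**5 + 217*k**4 + 1073*k**3 + 2926*k**2 + 4160*k + 2400) ≠ 0.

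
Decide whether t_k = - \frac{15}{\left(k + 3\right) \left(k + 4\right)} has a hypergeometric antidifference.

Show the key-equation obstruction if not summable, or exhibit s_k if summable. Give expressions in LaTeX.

Yes. s_k = - \frac{5 k}{k + 3}.

Ratio r(k) = (k + 3)/(k + 5).
Normal form (A,B,C) = (k + 3, k + 5, 1).
Set up (k + 3)·f(k+1) − (k + 4)·f(k) − (1) = 0.
deg f ≤ 1 (via 1,1,0).
Match coefficients ⇒ f(k) = k/3.
R(k) = B(k−1)·f(k)/C(k) = k*(k + 4)/3; s_k = R·t_k = -5*k/(k + 3).
Verify: -15/(k**2 + 7*k + 12) matches t_k.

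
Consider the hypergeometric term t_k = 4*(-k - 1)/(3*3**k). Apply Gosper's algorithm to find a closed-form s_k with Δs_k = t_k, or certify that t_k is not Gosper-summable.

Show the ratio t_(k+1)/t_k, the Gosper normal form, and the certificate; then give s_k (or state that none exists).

Compute t_(k+1)/t_k: get (k + 2)/(3*(k + 1)).
So A=1/3 and B=1, with C=k + 1.
f must satisfy (1/3)·f(k+1) − (1)·f(k) = k + 1.
Degrees (0,0,1) ⇒ d ≤ 1.
Solve for f: f(k) = -3*(2*k + 3)/4 (degree 1 ≤ 1).
Get s_k = R·t_k = (2*k + 3)/3**k with R(k) = B(k−1)f(k)/C(k) = -3*(2*k + 3)/(4*(k + 1)).
s_(k+1) − s_k = 4*(-k - 1)/(3*3**k) = t_k.

s_k = (2*k + 3)/3**k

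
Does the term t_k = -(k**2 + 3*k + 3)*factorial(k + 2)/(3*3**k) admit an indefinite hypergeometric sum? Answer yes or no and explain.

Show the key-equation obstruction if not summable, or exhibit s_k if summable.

Step 1: r(k) = (k + 3)*(3*k + (k + 1)**2 + 6)/(3*(k**2 + 3*k + 3)).
Factor: A=k/3 + 1; B=1; C=k**2 + 3*k + 3.
Set up (k/3 + 1)·f(k+1) − (1)·f(k) − (k**2 + 3*k + 3) = 0.
Degrees (1,0,2) ⇒ d ≤ 1.
Match coefficients ⇒ f(k) = 3*(k + 2).
So s_k = (B(k−1)f/C)·t_k = (3*(k + 2)/(k**2 + 3*k + 3))·t_k = -(k + 2)*factorial(k + 2)/3**k.
s_(k+1) − s_k = -(k**2 + 3*k + 3)*factorial(k + 2)/(3*3**k) = t_k.

Yes. s_k = -(k + 2)*factorial(k + 2)/3**k.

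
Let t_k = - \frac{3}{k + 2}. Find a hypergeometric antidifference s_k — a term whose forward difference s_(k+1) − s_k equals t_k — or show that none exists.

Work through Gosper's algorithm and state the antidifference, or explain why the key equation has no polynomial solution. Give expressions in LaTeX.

r(k) = (k + 2)/(k + 3) after simplifying.
A = k + 2, B = k + 3, C = 1.
Solve (k + 2)·f(k+1) − (k + 2)·f(k) = 1.
Bound: deg f ≤ 0.
Generic f = c0 gives residual -1; -1 = 0 cannot hold, so t_k is not Gosper-summable.

not Gosper-summable; s_k does not exist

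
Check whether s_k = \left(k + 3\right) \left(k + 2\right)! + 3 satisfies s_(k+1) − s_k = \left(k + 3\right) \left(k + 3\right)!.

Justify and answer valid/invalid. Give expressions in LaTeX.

s_(k+1) = (k + 4)*factorial(k + 3) + 3
s_(k+1) − s_k = (k + 3)*factorial(k + 3)
(s_(k+1) − s_k) − t_k = 0

Valid: the claim telescopes to t_k.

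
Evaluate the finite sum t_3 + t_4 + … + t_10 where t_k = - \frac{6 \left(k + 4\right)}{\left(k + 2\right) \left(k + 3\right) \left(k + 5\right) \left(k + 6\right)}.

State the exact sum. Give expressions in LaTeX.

Σ = -63/1040

t_(k+1)/t_k = (k + 2)*(k + 5)**2/((k + 4)**2*(k + 7)).
A = k + 2, B = k + 7, C = k**2 + 8*k + 16.
Solve (k + 2)·f(k+1) − (k + 6)·f(k) = k**2 + 8*k + 16.
d = 4 from the (1,1,2) case.
Solve for f: f(k) = k*(k + 3)*(k + 4)*(k + 7)/20 (degree 4 ≤ 4).
R(k) = B(k−1)·f(k)/C(k) = k*(k + 3)*(k + 6)*(k + 7)/(20*(k + 4)); s_k = R·t_k = 3*k*(-k - 7)/(10*(k**2 + 7*k + 10)).
Check: Δs_k = 6*(-k - 4)/(k**4 + 16*k**3 + 91*k**2 + 216*k + 180). ✓
Sum = s_(11) − s_(3); s_(11) = -297/1040, s_(3) = -9/40 ⇒ -63/1040.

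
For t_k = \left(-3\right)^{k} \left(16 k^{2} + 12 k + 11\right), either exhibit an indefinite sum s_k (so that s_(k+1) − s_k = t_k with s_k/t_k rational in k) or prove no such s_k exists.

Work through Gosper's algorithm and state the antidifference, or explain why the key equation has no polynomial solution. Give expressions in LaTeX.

s_k = \left(-3\right)^{k} \left(- 4 k^{2} + 3 k - 2\right)

t_(k+1)/t_k = 3*(-16*k**2 - 44*k - 39)/(16*k**2 + 12*k + 11).
Gosper form: A/B · C(k+1)/C(k) with A=-3, B=1, C=k**2 + 3*k/4 + 11/16.
f must satisfy (-3)·f(k+1) − (1)·f(k) = k**2 + 3*k/4 + 11/16.
Bound: deg f ≤ 2.
Coefficient equations give f(k) = -(4*k**2 - 3*k + 2)/16.
Certificate R = B(k−1)f/C = -(4*k**2 - 3*k + 2)/(16*k**2 + 12*k + 11) gives s_k = (-3)**k*(-4*k**2 + 3*k - 2).
Δs = (-3)**k*(16*k**2 + 12*k + 11), as required.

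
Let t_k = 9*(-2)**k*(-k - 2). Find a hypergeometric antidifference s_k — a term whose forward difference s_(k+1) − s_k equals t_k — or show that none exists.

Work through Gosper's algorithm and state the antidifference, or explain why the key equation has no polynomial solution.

s_k = (-2)**k*(3*k + 4)

Ratio r(k) = 2*(-k - 3)/(k + 2).
So A=-2 and B=1, with C=k + 2.
f must satisfy (-2)·f(k+1) − (1)·f(k) = k + 2.
From deg A=0, deg B=0, deg C=1: d=1.
Solve for f: f(k) = -(3*k + 4)/9 (degree 1 ≤ 1).
R(k) = B(k−1)·f(k)/C(k) = -(3*k + 4)/(9*(k + 2)); s_k = R·t_k = (-2)**k*(3*k + 4).
Verify: 9*(-2)**k*(-k - 2) matches t_k.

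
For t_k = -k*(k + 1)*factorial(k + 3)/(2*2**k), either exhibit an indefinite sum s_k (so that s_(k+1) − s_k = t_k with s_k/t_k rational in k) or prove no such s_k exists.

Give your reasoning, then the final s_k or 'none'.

Ratio r(k) = k/2 + 3 + 4/k.
Factor: A=k/2 + 2; B=1; C=k**2 + k.
Solve (k/2 + 2)·f(k+1) − (1)·f(k) = k**2 + k.
Degrees (1,0,2) ⇒ d ≤ 1.
Solve for f: f(k) = 2*(k - 2) (degree 1 ≤ 1).
So s_k = (B(k−1)f/C)·t_k = (2*(k - 2)/(k*(k + 1)))·t_k = -(k - 2)*factorial(k + 3)/2**k.
Verify: -k*(k + 1)*factorial(k + 3)/(2*2**k) matches t_k.

s_k = -(k - 2)*factorial(k + 3)/2**k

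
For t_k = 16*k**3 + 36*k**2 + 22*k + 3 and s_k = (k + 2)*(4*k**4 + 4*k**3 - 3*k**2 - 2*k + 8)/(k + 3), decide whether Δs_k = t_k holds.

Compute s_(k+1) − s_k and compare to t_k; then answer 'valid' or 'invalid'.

Invalid: residual (-12*k**4 - 80*k**3 - 133*k**2 - 71*k - 1)/(k**2 + 7*k + 12) ≠ 0.

s_(k+1) = (4*k**5 + 32*k**4 + 93*k**3 + 119*k**2 + 71*k + 33)/(k + 4)
s_(k+1) − s_k = (16*k**5 + 136*k**4 + 386*k**3 + 456*k**2 + 214*k + 35)/(k**2 + 7*k + 12)
(s_(k+1) − s_k) − t_k = (-12*k**4 - 80*k**3 - 133*k**2 - 71*k - 1)/(k**2 + 7*k + 12)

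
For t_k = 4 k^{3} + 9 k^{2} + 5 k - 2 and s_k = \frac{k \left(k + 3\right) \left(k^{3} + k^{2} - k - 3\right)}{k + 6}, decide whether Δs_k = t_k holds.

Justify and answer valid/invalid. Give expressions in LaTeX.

s_(k+1) = -(k + 1)*(k + 4)*(k - (k + 1)**3 - (k + 1)**2 + 4)/(k + 7)
s_(k+1) − s_k = (4*k**5 + 52*k**4 + 194*k**3 + 261*k**2 + 91*k - 48)/(k**2 + 13*k + 42)
(s_(k+1) − s_k) − t_k = 3*(-3*k**4 - 32*k**3 - 60*k**2 - 31*k + 12)/(k**2 + 13*k + 42)

Invalid: residual \frac{3 \left(- 3 k^{4} - 32 k^{3} - 60 k^{2} - 31 k + 12\right)}{k^{2} + 13 k + 42} ≠ 0.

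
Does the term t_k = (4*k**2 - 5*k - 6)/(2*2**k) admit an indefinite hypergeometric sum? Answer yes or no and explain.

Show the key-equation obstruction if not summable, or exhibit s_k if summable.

Yes. s_k = (-4*k**2 - 3*k - 1)/2**k.

Step 1: r(k) = (4*k**2 + 3*k - 7)/(2*(4*k**2 - 5*k - 6)).
A = 1/2, B = 1, C = k**2 - 5*k/4 - 3/2.
Key eq: (1/2)·f(k+1) = (1)·f(k) + (k**2 - 5*k/4 - 3/2).
Bound: deg f ≤ 2.
Solve for f: f(k) = -(4*k**2 + 3*k + 1)/2 (degree 2 ≤ 2).
So s_k = (B(k−1)f/C)·t_k = (-2*(4*k**2 + 3*k + 1)/((k - 2)*(4*k + 3)))·t_k = (-4*k**2 - 3*k - 1)/2**k.
s_(k+1) − s_k = (4*k**2 - 5*k - 6)/(2*2**k) = t_k.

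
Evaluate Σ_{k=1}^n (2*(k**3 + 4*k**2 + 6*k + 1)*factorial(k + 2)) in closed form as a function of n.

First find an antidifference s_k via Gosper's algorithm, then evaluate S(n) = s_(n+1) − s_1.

S(n) = 2*n*(n + 2)*factorial(n + 3)

The ratio is (k**4 + 10*k**3 + 38*k**2 + 63*k + 36)/(k**3 + 4*k**2 + 6*k + 1).
So A=k + 3 and B=1, with C=k**3 + 4*k**2 + 6*k + 1.
Solve (k + 3)·f(k+1) − (1)·f(k) = k**3 + 4*k**2 + 6*k + 1.
deg f ≤ 2 (via 1,0,3).
Solving with deg f ≤ 2: f(k) = (k - 1)*(k + 1).
Certificate R = B(k−1)f/C = (k - 1)*(k + 1)/(k**3 + 4*k**2 + 6*k + 1) gives s_k = 2*(k - 1)*(k + 1)*factorial(k + 2).
s_(k+1) − s_k = 2*(k**3 + 4*k**2 + 6*k + 1)*factorial(k + 2) = t_k.
Σ_(k=1)^n t_k = s_(n+1) − s_(1) = (2*n*(n + 2)*factorial(n + 3)) − (0), i.e. 2*n*(n + 2)*factorial(n + 3).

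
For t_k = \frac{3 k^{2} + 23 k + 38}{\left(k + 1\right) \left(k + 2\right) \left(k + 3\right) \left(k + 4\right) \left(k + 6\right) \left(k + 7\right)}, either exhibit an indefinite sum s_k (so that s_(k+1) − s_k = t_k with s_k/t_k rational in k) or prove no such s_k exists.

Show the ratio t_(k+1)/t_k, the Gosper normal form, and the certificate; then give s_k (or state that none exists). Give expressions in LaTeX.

Compute t_(k+1)/t_k: get (k + 1)*(k + 6)*(23*k + 3*(k + 1)**2 + 61)/((k + 5)*(k + 8)*(3*k**2 + 23*k + 38)).
Normal form (A,B,C) = (k + 1, k + 8, k**3 + 38*k**2/3 + 51*k + 190/3).
Set up (k + 1)·f(k+1) − (k + 7)·f(k) − (k**3 + 38*k**2/3 + 51*k + 190/3) = 0.
Bound: deg f ≤ 6.
Coefficient equations give f(k) = k*(k + 2)*(k + 4)*(k + 5)*(k**2 + 10*k + 27)/54.
Certificate R = B(k−1)f/C = k*(k + 2)*(k + 4)*(k + 7)*(k**2 + 10*k + 27)/(18*(3*k**2 + 23*k + 38)) gives s_k = k*(k**2 + 10*k + 27)/(18*(k**3 + 10*k**2 + 27*k + 18)).
Check: Δs_k = (3*k**2 + 23*k + 38)/(k**6 + 23*k**5 + 207*k**4 + 925*k**3 + 2144*k**2 + 2412*k + 1008). ✓

s_k = \frac{k \left(k^{2} + 10 k + 27\right)}{18 \left(k^{3} + 10 k^{2} + 27 k + 18\right)}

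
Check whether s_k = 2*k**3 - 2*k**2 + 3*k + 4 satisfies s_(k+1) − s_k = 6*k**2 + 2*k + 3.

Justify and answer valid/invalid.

Valid: the claim telescopes to t_k.

s_(k+1) = 2*k**3 + 4*k**2 + 5*k + 7
s_(k+1) − s_k = 6*k**2 + 2*k + 3
(s_(k+1) − s_k) − t_k = 0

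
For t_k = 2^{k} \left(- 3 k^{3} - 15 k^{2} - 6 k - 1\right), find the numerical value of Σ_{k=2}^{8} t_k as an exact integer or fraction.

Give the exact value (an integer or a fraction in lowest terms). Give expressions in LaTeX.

Σ = -995788

t_(k+1)/t_k = 2*(3*k**3 + 24*k**2 + 45*k + 25)/(3*k**3 + 15*k**2 + 6*k + 1).
Gosper form: A/B · C(k+1)/C(k) with A=2, B=1, C=k**3 + 5*k**2 + 2*k + 1/3.
Key eq: (2)·f(k+1) = (1)·f(k) + (k**3 + 5*k**2 + 2*k + 1/3).
Degrees (0,0,3) ⇒ d ≤ 3.
Match coefficients ⇒ f(k) = (3*k**3 - 3*k**2 + 1)/3.
R(k) = B(k−1)·f(k)/C(k) = (3*k**3 - 3*k**2 + 1)/(3*k**3 + 15*k**2 + 6*k + 1); s_k = R·t_k = 2**k*(-3*k**3 + 3*k**2 - 1).
s_(k+1) − s_k = 2**k*(-3*k**3 - 15*k**2 - 6*k - 1) = t_k.
Telescoping: Σ = s_(9) − s_(2) = -995840 − (-52) = -995788.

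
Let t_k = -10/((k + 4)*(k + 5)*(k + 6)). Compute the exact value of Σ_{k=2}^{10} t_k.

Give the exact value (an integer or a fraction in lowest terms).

Σ = -11/112

The ratio is (k + 4)/(k + 7).
A = k + 4, B = k + 7, C = 1.
Solve (k + 4)·f(k+1) − (k + 6)·f(k) = 1.
Bound: deg f ≤ 2.
Coefficient equations give f(k) = k*(k + 9)/40.
Certificate R = B(k−1)f/C = k*(k + 6)*(k + 9)/40 gives s_k = k*(-k - 9)/(4*(k + 4)*(k + 5)).
s_(k+1) − s_k = -10/(k**3 + 15*k**2 + 74*k + 120) = t_k.
Sum = s_(11) − s_(2); s_(11) = -11/48, s_(2) = -11/84 ⇒ -11/112.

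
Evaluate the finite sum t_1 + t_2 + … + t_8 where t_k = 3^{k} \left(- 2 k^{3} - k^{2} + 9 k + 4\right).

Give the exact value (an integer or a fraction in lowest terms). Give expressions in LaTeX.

Compute t_(k+1)/t_k: get 3*(2*k**3 + 7*k**2 - k - 10)/(2*k**3 + k**2 - 9*k - 4).
Factor: A=3; B=1; C=k**3 + k**2/2 - 9*k/2 - 2.
f must satisfy (3)·f(k+1) − (1)·f(k) = k**3 + k**2/2 - 9*k/2 - 2.
d = 3 from the (0,0,3) case.
A polynomial solution: f(k) = (k**3 - 4*k**2 + 3*k - 2)/2.
Certificate R = B(k−1)f/C = (k**3 - 4*k**2 + 3*k - 2)/(2*k**3 + k**2 - 9*k - 4) gives s_k = 3**k*(-k**3 + 4*k**2 - 3*k + 2).
Δs = 3**k*(-2*k**3 - k**2 + 9*k + 4), as required.
Evaluate s at k=9 and k=1: -8463690 and 6; difference -8463696.

Σ = -8463696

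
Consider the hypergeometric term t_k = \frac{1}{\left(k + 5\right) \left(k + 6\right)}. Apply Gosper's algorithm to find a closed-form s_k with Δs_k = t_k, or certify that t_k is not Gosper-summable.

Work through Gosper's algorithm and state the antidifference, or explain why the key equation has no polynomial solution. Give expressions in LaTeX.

s_k = \frac{k}{5 \left(k + 5\right)}

Compute t_(k+1)/t_k: get (k + 5)/(k + 7).
Factor: A=k + 5; B=k + 7; C=1.
Set up (k + 5)·f(k+1) − (k + 6)·f(k) − (1) = 0.
From deg A=1, deg B=1, deg C=0: d=1.
Coefficient equations give f(k) = k/5.
Then R = B(k−1)f/C = k*(k + 6)/5, so s_k = R(k)·t_k = k/(5*(k + 5)).
Check: Δs_k = 1/(k**2 + 11*k + 30). ✓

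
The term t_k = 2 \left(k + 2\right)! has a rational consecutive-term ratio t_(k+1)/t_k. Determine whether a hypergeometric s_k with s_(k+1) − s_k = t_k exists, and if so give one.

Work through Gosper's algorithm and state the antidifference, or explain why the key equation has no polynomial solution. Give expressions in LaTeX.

r(k) = k + 3 after simplifying.
Normal form (A,B,C) = (k + 3, 1, 1).
Need (k + 3)·f(k+1) − (1)·f(k) = 1.
From deg A=1, deg B=0, deg C=0: d=-1.
deg f ≤ -1 is impossible — no certificate.

none (Gosper's algorithm certifies no s_k)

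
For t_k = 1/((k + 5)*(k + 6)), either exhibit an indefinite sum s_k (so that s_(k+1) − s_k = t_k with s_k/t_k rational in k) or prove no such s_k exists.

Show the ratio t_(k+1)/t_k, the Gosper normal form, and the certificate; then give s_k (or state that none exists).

Step 1: r(k) = (k + 5)/(k + 7).
So A=k + 5 and B=k + 7, with C=1.
Need (k + 5)·f(k+1) − (k + 6)·f(k) = 1.
Degrees (1,1,0) ⇒ d ≤ 1.
Coefficient equations give f(k) = k/5.
Certificate R = B(k−1)f/C = k*(k + 6)/5 gives s_k = k/(5*(k + 5)).
s_(k+1) − s_k = 1/(k**2 + 11*k + 30) = t_k.

s_k = k/(5*(k + 5))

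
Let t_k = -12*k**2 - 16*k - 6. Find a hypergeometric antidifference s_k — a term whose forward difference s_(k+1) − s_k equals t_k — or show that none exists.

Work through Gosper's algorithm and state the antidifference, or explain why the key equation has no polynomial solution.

The ratio is (6*k**2 + 20*k + 17)/(6*k**2 + 8*k + 3).
Take A(k)=1, B(k)=1, C(k)=k**2 + 4*k/3 + 1/2.
f must satisfy (1)·f(k+1) − (1)·f(k) = k**2 + 4*k/3 + 1/2.
deg f ≤ 3 (via 0,0,2).
Match coefficients ⇒ f(k) = k**2*(2*k + 1)/6.
So s_k = (B(k−1)f/C)·t_k = (k**2*(2*k + 1)/(6*k**2 + 8*k + 3))·t_k = k**2*(-4*k - 2).
Check: Δs_k = -12*k**2 - 16*k - 6. ✓

s_k = k**2*(-4*k - 2)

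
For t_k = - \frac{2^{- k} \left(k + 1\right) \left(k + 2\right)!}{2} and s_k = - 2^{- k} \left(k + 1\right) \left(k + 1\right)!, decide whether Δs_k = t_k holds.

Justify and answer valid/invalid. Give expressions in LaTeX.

s_(k+1) = -(k + 2)*factorial(k + 2)/(2*2**k)
s_(k+1) − s_k = -(k**2 + 2*k + 2)*factorial(k + 1)/(2*2**k)
(s_(k+1) − s_k) − t_k = k*factorial(k + 1)/(2*2**k)

Invalid: residual \frac{2^{- k} k \left(k + 1\right)!}{2} ≠ 0.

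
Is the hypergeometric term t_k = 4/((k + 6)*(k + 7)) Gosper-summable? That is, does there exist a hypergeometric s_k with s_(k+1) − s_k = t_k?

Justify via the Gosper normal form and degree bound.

Yes. s_k = 2*k/(3*(k + 6)).

r(k) = (k + 6)/(k + 8) after simplifying.
Gosper form: A/B · C(k+1)/C(k) with A=k + 6, B=k + 8, C=1.
Need (k + 6)·f(k+1) − (k + 7)·f(k) = 1.
deg f ≤ 1 (via 1,1,0).
A polynomial solution: f(k) = k/6.
Certificate R = B(k−1)f/C = k*(k + 7)/6 gives s_k = 2*k/(3*(k + 6)).
Check: Δs_k = 4/(k**2 + 13*k + 42). ✓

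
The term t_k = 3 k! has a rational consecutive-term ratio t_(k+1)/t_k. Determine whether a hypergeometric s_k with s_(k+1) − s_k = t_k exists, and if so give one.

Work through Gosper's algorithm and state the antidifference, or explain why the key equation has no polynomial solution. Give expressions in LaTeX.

The ratio is k + 1.
Factor: A=k + 1; B=1; C=1.
Need (k + 1)·f(k+1) − (1)·f(k) = 1.
d = -1 from the (1,0,0) case.
d = -1 < 0 ⇒ no nonzero polynomial f; not summable.

no hypergeometric antidifference exists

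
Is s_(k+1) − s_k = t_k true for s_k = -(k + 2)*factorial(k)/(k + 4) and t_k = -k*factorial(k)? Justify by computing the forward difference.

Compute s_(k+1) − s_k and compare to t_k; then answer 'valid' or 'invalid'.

Invalid: residual 2*(k**2 + 4*k - 1)*factorial(k)/((k + 4)*(k + 5)) ≠ 0.

s_(k+1) = -(k + 3)*factorial(k + 1)/(k + 5)
s_(k+1) − s_k = -(k**3 + 7*k**2 + 12*k + 2)*factorial(k)/((k + 4)*(k + 5))
(s_(k+1) − s_k) − t_k = 2*(k**2 + 4*k - 1)*factorial(k)/((k + 4)*(k + 5))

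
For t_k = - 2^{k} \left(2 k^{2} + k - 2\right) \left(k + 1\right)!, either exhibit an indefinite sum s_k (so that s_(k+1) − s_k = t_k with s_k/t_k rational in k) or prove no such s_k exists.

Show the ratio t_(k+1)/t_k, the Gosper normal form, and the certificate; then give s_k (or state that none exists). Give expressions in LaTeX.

Step 1: r(k) = 2*(k + 2)*(k + 2*(k + 1)**2 - 1)/(2*k**2 + k - 2).
Gosper form: A/B · C(k+1)/C(k) with A=2*k + 4, B=1, C=k**2 + k/2 - 1.
Key eq: (2*k + 4)·f(k+1) = (1)·f(k) + (k**2 + k/2 - 1).
Bound: deg f ≤ 1.
Solving with deg f ≤ 1: f(k) = (k - 2)/2.
Get s_k = R·t_k = -2**k*(k - 2)*factorial(k + 1) with R(k) = B(k−1)f(k)/C(k) = (k - 2)/(2*k**2 + k - 2).
Check: Δs_k = -2**k*(2*k**2 + k - 2)*factorial(k + 1). ✓

s_k = - 2^{k} \left(k - 2\right) \left(k + 1\right)!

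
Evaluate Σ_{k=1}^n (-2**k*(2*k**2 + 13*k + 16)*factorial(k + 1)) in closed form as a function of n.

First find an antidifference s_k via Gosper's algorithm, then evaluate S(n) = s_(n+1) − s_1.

Ratio r(k) = 2*(2*k**3 + 21*k**2 + 65*k + 62)/(2*k**2 + 13*k + 16).
Normal form (A,B,C) = (2*k + 4, 1, k**2 + 13*k/2 + 8).
f must satisfy (2*k + 4)·f(k+1) − (1)·f(k) = k**2 + 13*k/2 + 8.
From deg A=1, deg B=0, deg C=2: d=1.
Match coefficients ⇒ f(k) = (k + 4)/2.
So s_k = (B(k−1)f/C)·t_k = ((k + 4)/(2*k**2 + 13*k + 16))·t_k = -2**k*(k + 4)*factorial(k + 1).
Verify: -2**k*(2*k**2 + 13*k + 16)*factorial(k + 1) matches t_k.
Telescope: S(n) = s_(n+1) − s_(1) = -2**(n + 1)*(n + 5)*factorial(n + 2) − (-20) = -2*2**n*n*factorial(n + 2) - 10*2**n*factorial(n + 2) + 20.

S(n) = -2*2**n*n*factorial(n + 2) - 10*2**n*factorial(n + 2) + 20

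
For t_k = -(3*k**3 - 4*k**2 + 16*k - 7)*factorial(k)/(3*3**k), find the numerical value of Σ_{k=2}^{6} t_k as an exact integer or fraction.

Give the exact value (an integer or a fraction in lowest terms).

Σ = -67942/243

t_(k+1)/t_k = (3*k**4 + 8*k**3 + 22*k**2 + 25*k + 8)/(3*(3*k**3 - 4*k**2 + 16*k - 7)).
Take A(k)=k/3 + 1/3, B(k)=1, C(k)=k**3 - 4*k**2/3 + 16*k/3 - 7/3.
f must satisfy (k/3 + 1/3)·f(k+1) − (1)·f(k) = k**3 - 4*k**2/3 + 16*k/3 - 7/3.
Degrees (1,0,3) ⇒ d ≤ 2.
A polynomial solution: f(k) = 3*k**2 - 4*k + 3.
Then R = B(k−1)f/C = 3*(3*k**2 - 4*k + 3)/(3*k**3 - 4*k**2 + 16*k - 7), so s_k = R(k)·t_k = -(3*k**2 - 4*k + 3)*factorial(k)/3**k.
Check: Δs_k = -(3*k**3 - 4*k**2 + 16*k - 7)*factorial(k)/(3*3**k). ✓
Evaluate s at k=7 and k=2: -68320/243 and -14/9; difference -67942/243.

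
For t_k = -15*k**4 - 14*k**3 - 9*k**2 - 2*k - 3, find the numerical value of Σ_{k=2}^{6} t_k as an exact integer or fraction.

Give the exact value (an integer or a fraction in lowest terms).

Σ = -41135

Compute t_(k+1)/t_k: get (15*k**4 + 74*k**3 + 141*k**2 + 122*k + 43)/(15*k**4 + 14*k**3 + 9*k**2 + 2*k + 3).
A = 1, B = 1, C = k**4 + 14*k**3/15 + 3*k**2/5 + 2*k/15 + 1/5.
Solve (1)·f(k+1) − (1)·f(k) = k**4 + 14*k**3/15 + 3*k**2/5 + 2*k/15 + 1/5.
Bound: deg f ≤ 5.
Solving with deg f ≤ 5: f(k) = k*(3*k**4 - 4*k**3 + k**2 + 3)/15.
Certificate R = B(k−1)f/C = k*(3*k**4 - 4*k**3 + k**2 + 3)/(15*k**4 + 14*k**3 + 9*k**2 + 2*k + 3) gives s_k = k*(-3*k**4 + 4*k**3 - k**2 - 3).
Check: Δs_k = -15*k**4 - 14*k**3 - 9*k**2 - 2*k - 3. ✓
Telescoping: Σ = s_(7) − s_(2) = -41181 − (-46) = -41135.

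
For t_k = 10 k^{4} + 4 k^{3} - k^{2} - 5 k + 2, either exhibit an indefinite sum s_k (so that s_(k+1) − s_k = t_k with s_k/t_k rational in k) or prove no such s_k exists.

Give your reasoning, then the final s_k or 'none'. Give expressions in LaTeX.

s_k = k \left(2 k^{4} - 4 k^{3} + k^{2} - k + 4\right)

The ratio is (10*k**4 + 44*k**3 + 71*k**2 + 45*k + 10)/(10*k**4 + 4*k**3 - k**2 - 5*k + 2).
Factor: A=1; B=1; C=k**4 + 2*k**3/5 - k**2/10 - k/2 + 1/5.
f must satisfy (1)·f(k+1) − (1)·f(k) = k**4 + 2*k**3/5 - k**2/10 - k/2 + 1/5.
From deg A=0, deg B=0, deg C=4: d=5.
Match coefficients ⇒ f(k) = k*(2*k**4 - 4*k**3 + k**2 - k + 4)/10.
R(k) = B(k−1)·f(k)/C(k) = k*(2*k**4 - 4*k**3 + k**2 - k + 4)/(10*k**4 + 4*k**3 - k**2 - 5*k + 2); s_k = R·t_k = k*(2*k**4 - 4*k**3 + k**2 - k + 4).
Check: Δs_k = 10*k**4 + 4*k**3 - k**2 - 5*k + 2. ✓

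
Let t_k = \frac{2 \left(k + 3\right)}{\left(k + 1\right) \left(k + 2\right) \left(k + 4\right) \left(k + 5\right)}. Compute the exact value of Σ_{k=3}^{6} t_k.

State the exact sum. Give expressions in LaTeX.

Ratio r(k) = (k + 1)*(k + 4)**2/((k + 3)**2*(k + 6)).
So A=k + 1 and B=k + 6, with C=k**2 + 6*k + 9.
f must satisfy (k + 1)·f(k+1) − (k + 5)·f(k) = k**2 + 6*k + 9.
d = 4 from the (1,1,2) case.
Solve for f: f(k) = k*(k + 2)*(k + 3)*(k + 5)/8 (degree 4 ≤ 4).
Get s_k = R·t_k = k*(k + 5)/(4*(k**2 + 5*k + 4)) with R(k) = B(k−1)f(k)/C(k) = k*(k + 2)*(k + 5)**2/(8*(k + 3)).
s_(k+1) − s_k = 2*(k + 3)/(k**4 + 12*k**3 + 49*k**2 + 78*k + 40) = t_k.
Telescoping: Σ = s_(7) − s_(3) = 21/88 − (3/14) = 15/616.

Σ = 15/616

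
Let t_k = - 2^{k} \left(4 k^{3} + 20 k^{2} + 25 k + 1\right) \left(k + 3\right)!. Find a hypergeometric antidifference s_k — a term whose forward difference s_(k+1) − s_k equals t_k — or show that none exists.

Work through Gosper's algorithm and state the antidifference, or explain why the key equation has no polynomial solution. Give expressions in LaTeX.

s_k = - 2^{k} \left(k - 1\right) \left(2 k + 1\right) \left(k + 3\right)!

t_(k+1)/t_k = 2*(4*k**4 + 48*k**3 + 205*k**2 + 358*k + 200)/(4*k**3 + 20*k**2 + 25*k + 1).
So A=2*k + 8 and B=1, with C=k**3 + 5*k**2 + 25*k/4 + 1/4.
Set up (2*k + 8)·f(k+1) − (1)·f(k) − (k**3 + 5*k**2 + 25*k/4 + 1/4) = 0.
From deg A=1, deg B=0, deg C=3: d=2.
A polynomial solution: f(k) = (k - 1)*(2*k + 1)/4.
Certificate R = B(k−1)f/C = (k - 1)*(2*k + 1)/(4*k**3 + 20*k**2 + 25*k + 1) gives s_k = -2**k*(k - 1)*(2*k + 1)*factorial(k + 3).
Δs = -2**k*(4*k**3 + 20*k**2 + 25*k + 1)*factorial(k + 3), as required.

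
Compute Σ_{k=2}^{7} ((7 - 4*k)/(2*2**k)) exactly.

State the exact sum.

Σ = -291/256

r(k) = (4*k - 3)/(2*(4*k - 7)) after simplifying.
So A=1/2 and B=1, with C=k - 7/4.
Solve (1/2)·f(k+1) − (1)·f(k) = k - 7/4.
Bound: deg f ≤ 1.
Coefficient equations give f(k) = -(4*k - 3)/2.
R(k) = B(k−1)·f(k)/C(k) = -2*(4*k - 3)/(4*k - 7); s_k = R·t_k = (4*k - 3)/2**k.
s_(k+1) − s_k = (7 - 4*k)/(2*2**k) = t_k.
Evaluate s at k=8 and k=2: 29/256 and 5/4; difference -291/256.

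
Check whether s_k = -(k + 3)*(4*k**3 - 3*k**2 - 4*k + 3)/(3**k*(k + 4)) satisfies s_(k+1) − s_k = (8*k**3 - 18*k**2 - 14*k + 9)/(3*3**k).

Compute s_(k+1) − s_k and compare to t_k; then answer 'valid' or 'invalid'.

Invalid: residual (-8*k**4 - 26*k**3 + 95*k**2 + 59*k - 45)/(3*3**k*(k**2 + 9*k + 20)) ≠ 0.

s_(k+1) = k*(-4*k**3 - 25*k**2 - 38*k - 8)/(3*3**k*(k + 5))
s_(k+1) − s_k = (8*k**5 + 46*k**4 - 42*k**3 - 382*k**2 - 140*k + 135)/(3*3**k*(k**2 + 9*k + 20))
(s_(k+1) − s_k) − t_k = (-8*k**4 - 26*k**3 + 95*k**2 + 59*k - 45)/(3*3**k*(k**2 + 9*k + 20))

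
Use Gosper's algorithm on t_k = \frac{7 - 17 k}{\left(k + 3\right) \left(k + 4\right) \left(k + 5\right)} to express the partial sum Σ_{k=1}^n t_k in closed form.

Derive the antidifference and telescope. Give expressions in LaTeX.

S(n) = \frac{n \left(- 39 n - 11\right)}{20 \left(n^{2} + 9 n + 20\right)}

r(k) = (k + 3)*(17*k + 10)/((k + 6)*(17*k - 7)) after simplifying.
Gosper form: A/B · C(k+1)/C(k) with A=k + 3, B=k + 6, C=k - 7/17.
Solve (k + 3)·f(k+1) − (k + 5)·f(k) = k - 7/17.
deg f ≤ 2 (via 1,1,1).
Coefficient equations give f(k) = k*(11*k - 25)/102.
So s_k = (B(k−1)f/C)·t_k = (k*(k + 5)*(11*k - 25)/(6*(17*k - 7)))·t_k = k*(25 - 11*k)/(6*(k + 3)*(k + 4)).
Δs = (7 - 17*k)/(k**3 + 12*k**2 + 47*k + 60), as required.
Evaluate: s_(n+1) = (-11*n**2 + 3*n + 14)/(6*(n**2 + 9*n + 20)); subtract s_(1) = 7/60 ⇒ S(n) = n*(-39*n - 11)/(20*(n**2 + 9*n + 20)).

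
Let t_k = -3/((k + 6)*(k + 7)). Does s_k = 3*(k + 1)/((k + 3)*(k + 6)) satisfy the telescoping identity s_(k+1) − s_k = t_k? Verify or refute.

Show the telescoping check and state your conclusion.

s_(k+1) = 3*(k + 2)/((k + 4)*(k + 7))
s_(k+1) − s_k = 3*(-k**2 - 3*k + 8)/(k**4 + 20*k**3 + 145*k**2 + 450*k + 504)
(s_(k+1) − s_k) − t_k = 12*(k + 5)/(k**4 + 20*k**3 + 145*k**2 + 450*k + 504)

Invalid: residual 12*(k + 5)/(k**4 + 20*k**3 + 145*k**2 + 450*k + 504) ≠ 0.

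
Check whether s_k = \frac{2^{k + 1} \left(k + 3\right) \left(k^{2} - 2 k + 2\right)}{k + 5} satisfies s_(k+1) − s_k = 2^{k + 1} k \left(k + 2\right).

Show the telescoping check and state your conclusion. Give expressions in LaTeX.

s_(k+1) = 2**(k + 2)*(k**3 + 4*k**2 + k + 4)/(k + 6)
s_(k+1) − s_k = 2**(k + 1)*(k**4 + 11*k**3 + 40*k**2 + 36*k + 4)/(k**2 + 11*k + 30)
(s_(k+1) − s_k) − t_k = 2**(k + 2)*(-k**3 - 6*k**2 - 12*k + 2)/(k**2 + 11*k + 30)

Invalid: residual \frac{2^{k + 2} \left(- k^{3} - 6 k^{2} - 12 k + 2\right)}{k^{2} + 11 k + 30} ≠ 0.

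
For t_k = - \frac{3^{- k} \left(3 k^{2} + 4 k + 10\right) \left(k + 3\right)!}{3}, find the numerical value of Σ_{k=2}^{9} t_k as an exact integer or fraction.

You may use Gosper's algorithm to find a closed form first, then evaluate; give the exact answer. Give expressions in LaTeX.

Σ = -717503840/243

Compute t_(k+1)/t_k: get (k + 4)*(4*k + 3*(k + 1)**2 + 14)/(3*(3*k**2 + 4*k + 10)).
So A=k/3 + 4/3 and B=1, with C=k**2 + 4*k/3 + 10/3.
Need (k/3 + 4/3)·f(k+1) − (1)·f(k) = k**2 + 4*k/3 + 10/3.
From deg A=1, deg B=0, deg C=2: d=1.
Match coefficients ⇒ f(k) = 3*k - 2.
So s_k = (B(k−1)f/C)·t_k = (3*(3*k - 2)/(3*k**2 + 4*k + 10))·t_k = -(3*k - 2)*factorial(k + 3)/3**k.
Δs = -(3*k**2 + 4*k + 10)*factorial(k + 3)/(3*3**k), as required.
Σ_(k=2)^(9) t_k = s_(10) − s_(2) = -717516800/243 − (-160/3) = -717503840/243.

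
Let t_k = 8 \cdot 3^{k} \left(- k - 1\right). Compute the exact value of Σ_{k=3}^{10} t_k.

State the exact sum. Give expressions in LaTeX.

Σ = -7439904

r(k) = 3*(k + 2)/(k + 1) after simplifying.
So A=3 and B=1, with C=k + 1.
Solve (3)·f(k+1) − (1)·f(k) = k + 1.
Bound: deg f ≤ 1.
Solving with deg f ≤ 1: f(k) = (2*k - 1)/4.
So s_k = (B(k−1)f/C)·t_k = ((2*k - 1)/(4*(k + 1)))·t_k = 3**k*(2 - 4*k).
Check: Δs_k = 8*3**k*(-k - 1). ✓
Evaluate s at k=11 and k=3: -7440174 and -270; difference -7439904.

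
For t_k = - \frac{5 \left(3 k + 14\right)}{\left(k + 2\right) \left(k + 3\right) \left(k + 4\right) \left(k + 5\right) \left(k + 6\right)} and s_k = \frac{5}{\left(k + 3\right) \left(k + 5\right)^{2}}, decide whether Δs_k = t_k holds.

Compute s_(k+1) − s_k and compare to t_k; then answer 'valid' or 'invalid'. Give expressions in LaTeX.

s_(k+1) = 5/((k + 4)*(k + 6)**2)
s_(k+1) − s_k = 5/((k + 4)*(k + 6)**2) - 5/((k + 3)*(k + 5)**2)
(s_(k+1) − s_k) − t_k = 15*(4*k**2 + 39*k + 94)/(k**7 + 31*k**6 + 405*k**5 + 2885*k**4 + 12074*k**3 + 29604*k**2 + 39240*k + 21600)

Invalid: residual \frac{15 \left(4 k^{2} + 39 k + 94\right)}{k^{7} + 31 k^{6} + 405 k^{5} + 2885 k^{4} + 12074 k^{3} + 29604 k^{2} + 39240 k + 21600} ≠ 0.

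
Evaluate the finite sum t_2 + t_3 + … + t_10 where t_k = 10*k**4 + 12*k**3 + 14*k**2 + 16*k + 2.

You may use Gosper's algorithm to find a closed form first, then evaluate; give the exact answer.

r(k) = (5*k**4 + 26*k**3 + 55*k**2 + 60*k + 27)/(5*k**4 + 6*k**3 + 7*k**2 + 8*k + 1) after simplifying.
Factor: A=1; B=1; C=k**4 + 6*k**3/5 + 7*k**2/5 + 8*k/5 + 1/5.
Set up (1)·f(k+1) − (1)·f(k) − (k**4 + 6*k**3/5 + 7*k**2/5 + 8*k/5 + 1/5) = 0.
Degrees (0,0,4) ⇒ d ≤ 5.
A polynomial solution: f(k) = k*(k**4 - k**3 + k**2 + 2*k - 2)/5.
R(k) = B(k−1)·f(k)/C(k) = k*(k**4 - k**3 + k**2 + 2*k - 2)/(5*k**4 + 6*k**3 + 7*k**2 + 8*k + 1); s_k = R·t_k = 2*k*(k**4 - k**3 + k**2 + 2*k - 2).
s_(k+1) − s_k = 10*k**4 + 12*k**3 + 14*k**2 + 16*k + 2 = t_k.
Σ_(k=2)^(10) t_k = s_(11) − s_(2) = 295922 − (56) = 295866.

Σ = 295866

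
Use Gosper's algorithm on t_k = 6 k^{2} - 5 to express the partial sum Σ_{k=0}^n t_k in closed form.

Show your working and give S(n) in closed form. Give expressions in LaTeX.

S(n) = 2 n^{3} + 3 n^{2} - 4 n - 5

Ratio r(k) = (6*(k + 1)**2 - 5)/(6*k**2 - 5).
Normal form (A,B,C) = (1, 1, k**2 - 5/6).
Set up (1)·f(k+1) − (1)·f(k) − (k**2 - 5/6) = 0.
Bound: deg f ≤ 3.
A polynomial solution: f(k) = k*(2*k**2 - 3*k - 4)/6.
Then R = B(k−1)f/C = k*(2*k**2 - 3*k - 4)/(6*k**2 - 5), so s_k = R(k)·t_k = k*(2*k**2 - 3*k - 4).
Check: Δs_k = 6*k**2 - 5. ✓
s_(n+1) = 2*n**3 + 3*n**2 - 4*n - 5 and s_(0) = 0, so S(n) = 2*n**3 + 3*n**2 - 4*n - 5.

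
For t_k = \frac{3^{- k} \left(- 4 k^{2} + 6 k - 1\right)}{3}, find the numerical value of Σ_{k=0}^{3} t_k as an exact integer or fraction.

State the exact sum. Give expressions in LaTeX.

The ratio is (4*k**2 + 2*k - 1)/(3*(4*k**2 - 6*k + 1)).
So A=1/3 and B=1, with C=k**2 - 3*k/2 + 1/4.
Key eq: (1/3)·f(k+1) = (1)·f(k) + (k**2 - 3*k/2 + 1/4).
deg f ≤ 2 (via 0,0,2).
A polynomial solution: f(k) = -3*(2*k**2 - k + 1)/4.
Get s_k = R·t_k = (2*k**2 - k + 1)/3**k with R(k) = B(k−1)f(k)/C(k) = -3*(2*k**2 - k + 1)/(4*k**2 - 6*k + 1).
Check: Δs_k = (-4*k**2 + 6*k - 1)/(3*3**k). ✓
Evaluate s at k=4 and k=0: 29/81 and 1; difference -52/81.

Σ = -52/81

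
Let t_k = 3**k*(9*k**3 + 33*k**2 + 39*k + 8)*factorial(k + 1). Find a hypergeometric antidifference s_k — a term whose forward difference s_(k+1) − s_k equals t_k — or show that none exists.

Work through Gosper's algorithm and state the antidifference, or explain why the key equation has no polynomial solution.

s_k = 3**k*(3*k**2 - 2)*factorial(k + 1)

t_(k+1)/t_k = 3*(9*k**4 + 78*k**3 + 252*k**2 + 353*k + 178)/(9*k**3 + 33*k**2 + 39*k + 8).
So A=3*k + 6 and B=1, with C=k**3 + 11*k**2/3 + 13*k/3 + 8/9.
Solve (3*k + 6)·f(k+1) − (1)·f(k) = k**3 + 11*k**2/3 + 13*k/3 + 8/9.
deg f ≤ 2 (via 1,0,3).
Coefficient equations give f(k) = (3*k**2 - 2)/9.
R(k) = B(k−1)·f(k)/C(k) = (3*k**2 - 2)/(9*k**3 + 33*k**2 + 39*k + 8); s_k = R·t_k = 3**k*(3*k**2 - 2)*factorial(k + 1).
s_(k+1) − s_k = 3**k*(9*k**3 + 33*k**2 + 39*k + 8)*factorial(k + 1) = t_k.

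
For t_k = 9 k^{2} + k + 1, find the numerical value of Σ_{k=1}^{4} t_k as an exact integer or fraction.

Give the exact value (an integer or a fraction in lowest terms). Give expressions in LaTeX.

Step 1: r(k) = (k + 9*(k + 1)**2 + 2)/(9*k**2 + k + 1).
Take A(k)=1, B(k)=1, C(k)=k**2 + k/9 + 1/9.
f must satisfy (1)·f(k+1) − (1)·f(k) = k**2 + k/9 + 1/9.
From deg A=0, deg B=0, deg C=2: d=3.
Solving with deg f ≤ 3: f(k) = k*(3*k**2 - 4*k + 2)/9.
So s_k = (B(k−1)f/C)·t_k = (k*(3*k**2 - 4*k + 2)/(9*k**2 + k + 1))·t_k = k*(3*k**2 - 4*k + 2).
Check: Δs_k = 9*k**2 + k + 1. ✓
Sum = s_(5) − s_(1); s_(5) = 285, s_(1) = 1 ⇒ 284.

Σ = 284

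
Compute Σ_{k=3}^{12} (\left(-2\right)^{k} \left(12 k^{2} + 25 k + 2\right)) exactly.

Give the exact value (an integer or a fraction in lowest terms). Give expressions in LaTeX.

Σ = 5824184

The ratio is 2*(-12*k**2 - 49*k - 39)/(12*k**2 + 25*k + 2).
A = -2, B = 1, C = k**2 + 25*k/12 + 1/6.
Need (-2)·f(k+1) − (1)·f(k) = k**2 + 25*k/12 + 1/6.
d = 2 from the (0,0,2) case.
A polynomial solution: f(k) = -(4*k**2 + 3*k - 4)/12.
R(k) = B(k−1)·f(k)/C(k) = -(4*k**2 + 3*k - 4)/((k + 2)*(12*k + 1)); s_k = R·t_k = (-2)**k*(-4*k**2 - 3*k + 4).
s_(k+1) − s_k = (-2)**k*(12*k**2 + 25*k + 2) = t_k.
Sum = s_(13) − s_(3); s_(13) = 5824512, s_(3) = 328 ⇒ 5824184.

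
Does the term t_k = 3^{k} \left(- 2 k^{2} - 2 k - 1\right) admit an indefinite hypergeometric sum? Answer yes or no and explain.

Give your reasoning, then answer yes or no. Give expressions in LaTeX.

Yes. s_k = 3^{k} \left(- k^{2} + 2 k - 2\right).

The ratio is 3*(2*k**2 + 6*k + 5)/(2*k**2 + 2*k + 1).
Normal form (A,B,C) = (3, 1, k**2 + k + 1/2).
Solve (3)·f(k+1) − (1)·f(k) = k**2 + k + 1/2.
deg f ≤ 2 (via 0,0,2).
Match coefficients ⇒ f(k) = (k**2 - 2*k + 2)/2.
R(k) = B(k−1)·f(k)/C(k) = (k**2 - 2*k + 2)/(2*k**2 + 2*k + 1); s_k = R·t_k = 3**k*(-k**2 + 2*k - 2).
Δs = 3**k*(-2*k**2 - 2*k - 1), as required.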